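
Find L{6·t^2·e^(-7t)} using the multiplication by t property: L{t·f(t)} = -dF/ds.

Using L{t^n·e^(at)} = n!/(s-a)^(n+1), L{t^2·e^(-7t)} = 2/(s+7)^3, so L{6·t^2·e^(-7t)} = 6·2/(s+7)^3 = 12/(s+7)^3

Final answer: 12/(s+7)^3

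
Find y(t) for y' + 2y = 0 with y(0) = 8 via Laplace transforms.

L{y'} + 2L{y} = 0. sY - 8 + 2Y = 0. Y(s+2) = 8. Y = 8/(s+2)

Final answer: y(t) = 8e^(-2t)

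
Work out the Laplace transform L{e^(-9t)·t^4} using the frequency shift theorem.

L{e^(at)·t^n} = n!/(s-a)^(n+1), so L{e^(-9t)·t^4} = 24/(s+9)^5

Final answer: 24/(s+9)^5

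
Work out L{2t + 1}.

L{2t + 1} = 2·L{t} + L{1} = 2/s² + 1/s

Final answer: 2/s² + 1/s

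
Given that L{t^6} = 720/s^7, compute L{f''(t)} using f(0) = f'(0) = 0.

L{f''(t)} = s²F(s) - sf(0) - f'(0) = s²·720/s^7 - 0 - 0 = 720/s^5

Final answer: 720/s^5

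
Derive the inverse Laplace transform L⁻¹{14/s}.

L⁻¹{c/s} = c, so L⁻¹{14/s} = 14

Final answer: 14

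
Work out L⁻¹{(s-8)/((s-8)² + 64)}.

Using frequency shift: L⁻¹{(s-a)/((s-a)² + b²)} = e^(at)cos(bt). Here a=8, b=8

Final answer: e^(8t)·cos(8t)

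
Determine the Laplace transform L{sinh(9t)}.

L{sinh(ωt)} = ω/(s² - ω²), so L{sinh(9t)} = 9/(s² - 81)

Final answer: 9/(s² - 81)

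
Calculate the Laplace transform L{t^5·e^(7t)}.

L{t^n·e^(at)} = n!/(s-a)^(n+1), so L{t^5·e^(7t)} = 120/(s-7)^6

Final answer: 120/(s-7)^6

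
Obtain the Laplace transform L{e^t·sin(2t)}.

L{e^(at)·sin(ωt)} = ω/((s-a)² + ω²), so L{e^t·sin(2t)} = 2/((s-1)² + 4)

Final answer: 2/((s-1)² + 4)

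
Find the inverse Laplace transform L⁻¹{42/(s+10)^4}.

L⁻¹{n!/(s-a)^(n+1)} = t^n·e^(at) with n=3, a=-10. So L⁻¹{6/(s+10)^4} = t^3·e^(-10t), and L⁻¹{42/(s+10)^4} = (42/6)·t^3·e^(-10t) = 7·t^3·e^(-10t)

Final answer: 7·t^3·e^(-10t)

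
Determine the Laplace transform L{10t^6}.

L{10t^6} = 10 · L{t^6} = 10 · 720/s^7 = 7200/s^7

Final answer: 7200/s^7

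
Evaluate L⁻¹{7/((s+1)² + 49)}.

Form: b/((s-a)² + b²) → e^(at)sin(bt). With a=-1, b=7

Final answer: e^(-t)·sin(7t)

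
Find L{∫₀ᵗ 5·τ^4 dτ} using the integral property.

L{∫₀ᵗ f(τ)dτ} = F(s)/s with f(t) = 5t^4. F(s) = 120/s^5, so L{∫₀ᵗ 5·τ^4 dτ} = (120/s^5)/s = 120/s^6. (Check: ∫₀ᵗ 5·τ^4 dτ = 5t^5/5.)

Final answer: 120/s^6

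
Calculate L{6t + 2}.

L{6t + 2} = 6·L{t} + 2·L{1} = 6/s² + 2/s

Final answer: 6/s² + 2/s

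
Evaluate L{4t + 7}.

L{4t + 7} = 4·L{t} + 7·L{1} = 4/s² + 7/s

Final answer: 4/s² + 7/s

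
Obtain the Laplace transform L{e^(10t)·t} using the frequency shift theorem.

L{e^(at)·t^n} = n!/(s-a)^(n+1), so L{e^(10t)·t} = 1/(s-10)^2

Final answer: 1/(s-10)^2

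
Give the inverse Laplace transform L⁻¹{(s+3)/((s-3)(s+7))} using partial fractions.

Using partial fractions, f(t) = (6e^(3t) + 4e^(-7t))/10

Final answer: (6e^(3t) + 4e^(-7t))/10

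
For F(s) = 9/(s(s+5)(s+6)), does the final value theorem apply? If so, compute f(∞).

Poles of sF(s) = 9/((s+5)(s+6)) are at s = -5 and s = -6, both in the left half-plane. Theorem applies. f(∞) = lim_{s→0} sF(s) = 9/(5·6) = 3/10

Final answer: 3/10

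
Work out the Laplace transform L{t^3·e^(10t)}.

L{t^n·e^(at)} = n!/(s-a)^(n+1), so L{t^3·e^(10t)} = 6/(s-10)^4

Final answer: 6/(s-10)^4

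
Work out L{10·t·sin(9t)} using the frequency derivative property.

L{sin(9t)} = 9/(s² + 81). By L{t·f(t)} = -F'(s): -d/ds[9/(s² + 81)] = -(9)·(-2s)/(s² + 81)² = 18s/(s² + 81)². Then L{10·t·sin(9t)} = 10·18s/(s² + 81)² = 180s/(s² + 81)²

Final answer: 180s/(s² + 81)²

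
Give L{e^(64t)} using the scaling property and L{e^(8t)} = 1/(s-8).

Using L{f(at)} = (1/a)F(s/a) with a=8 and f(t) = e^(8t): L{e^(64t)} = (1/8) · 1/((s/8)-8) = (1/8) · 8/(s-64) = 1/(s-64)

Final answer: 1/(s-64)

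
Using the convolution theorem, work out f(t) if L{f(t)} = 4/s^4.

4/s^4 = (4/s)·(1/s^3) = L{4}·L{t^2/2}. By convolution, f(t) = 4*t^2/2 = ∫₀ᵗ 4·τ^2/2 dτ = 4·t^3/6

Final answer: 4·t^3/6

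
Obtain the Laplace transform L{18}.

L{18} = 18 · L{1} = 18/s

Final answer: 18/s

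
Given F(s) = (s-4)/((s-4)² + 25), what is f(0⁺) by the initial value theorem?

f(0⁺) = lim_{s→∞} sF(s) = lim_{s→∞} s(s-4)/((s-4)² + 25) = 1

Final answer: 1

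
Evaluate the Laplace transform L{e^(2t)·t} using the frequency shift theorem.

L{e^(at)·t^n} = n!/(s-a)^(n+1), so L{e^(2t)·t} = 1/(s-2)^2

Final answer: 1/(s-2)^2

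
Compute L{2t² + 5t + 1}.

L{2t² + 5t + 1} = 2·2/s³ + 5/s² + 1/s = 4/s³ + 5/s² + 1/s

Final answer: 4/s³ + 5/s² + 1/s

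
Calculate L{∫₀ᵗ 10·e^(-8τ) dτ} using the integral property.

L{∫₀ᵗ f(τ)dτ} = F(s)/s with F(s) = 10/(s+8), so L{∫₀ᵗ 10·e^(-8τ) dτ} = 10/(s(s+8))

Final answer: 10/(s(s+8))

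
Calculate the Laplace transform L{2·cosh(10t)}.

L{cosh(ωt)} = s/(s² - ω²), so L{cosh(10t)} = s/(s² - 100). Then L{2·cosh(10t)} = 2·s/(s² - 100) = 2s/(s² - 100)

Final answer: 2s/(s² - 100)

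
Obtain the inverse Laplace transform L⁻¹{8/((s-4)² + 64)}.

Using frequency shift, L⁻¹{8/((s-4)² + 64)} = e^(4t)·sin(8t)

Final answer: e^(4t)·sin(8t)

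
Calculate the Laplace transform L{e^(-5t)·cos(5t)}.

L{e^(at)·cos(ωt)} = (s-a)/((s-a)² + ω²), so L{e^(-5t)·cos(5t)} = (s+5)/((s+5)² + 25)

Final answer: (s+5)/((s+5)² + 25)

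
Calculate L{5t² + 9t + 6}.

L{5t² + 9t + 6} = 5·2/s³ + 9/s² + 6/s = 10/s³ + 9/s² + 6/s

Final answer: 10/s³ + 9/s² + 6/s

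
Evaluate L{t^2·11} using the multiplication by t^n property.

L{11} = 11/s. d^1/ds^1[1/s] = -1/s². d^2/ds^2[1/s] = 2/s^3. So L{t^2} = (-1)^{2}·2/s^3 = 2/s^3. Then L{t^2·11} = 11·2/s^3 = 22/s^3

Final answer: 22/s^3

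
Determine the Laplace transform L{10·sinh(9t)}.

L{sinh(ωt)} = ω/(s² - ω²), so L{sinh(9t)} = 9/(s² - 81). Then L{10·sinh(9t)} = 10·9/(s² - 81) = 90/(s² - 81)

Final answer: 90/(s² - 81)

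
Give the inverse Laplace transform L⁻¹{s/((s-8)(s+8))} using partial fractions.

Using partial fractions, f(t) = (8e^(8t) + 8e^(-8t))/16

Final answer: (8e^(8t) + 8e^(-8t))/16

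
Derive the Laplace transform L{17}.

L{17} = 17 · L{1} = 17/s

Final answer: 17/s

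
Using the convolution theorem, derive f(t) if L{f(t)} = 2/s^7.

2/s^7 = (2/s)·(1/s^6) = L{2}·L{t^5/120}. By convolution, f(t) = 2*t^5/120 = ∫₀ᵗ 2·τ^5/120 dτ = 2·t^6/720

Final answer: 2·t^6/720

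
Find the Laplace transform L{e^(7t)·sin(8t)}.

L{e^(at)·sin(ωt)} = ω/((s-a)² + ω²), so L{e^(7t)·sin(8t)} = 8/((s-7)² + 64)

Final answer: 8/((s-7)² + 64)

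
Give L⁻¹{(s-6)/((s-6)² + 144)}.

Using frequency shift: L⁻¹{(s-a)/((s-a)² + b²)} = e^(at)cos(bt). Here a=6, b=12

Final answer: e^(6t)·cos(12t)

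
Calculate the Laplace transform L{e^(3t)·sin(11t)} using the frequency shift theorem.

Frequency shift: L{e^(at)f(t)} = F(s-a). L{e^(3t)·sin(11t)} = 11/((s-3)² + 121)

Final answer: 11/((s-3)² + 121)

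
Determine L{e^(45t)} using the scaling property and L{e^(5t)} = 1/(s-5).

Using L{f(at)} = (1/a)F(s/a) with a=9 and f(t) = e^(5t): L{e^(45t)} = (1/9) · 1/((s/9)-5) = (1/9) · 9/(s-45) = 1/(s-45)

Final answer: 1/(s-45)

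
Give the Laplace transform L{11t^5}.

L{11t^5} = 11 · L{t^5} = 11 · 120/s^6 = 1320/s^6

Final answer: 1320/s^6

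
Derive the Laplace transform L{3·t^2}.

L{t^n} = n!/s^(n+1), so L{t^2} = 2/s^3. Then L{3·t^2} = 3·2/s^3 = 6/s^3

Final answer: 6/s^3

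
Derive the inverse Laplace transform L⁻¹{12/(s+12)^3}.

L⁻¹{n!/(s-a)^(n+1)} = t^n·e^(at) with n=2, a=-12. So L⁻¹{2/(s+12)^3} = t^2·e^(-12t), and L⁻¹{12/(s+12)^3} = (12/2)·t^2·e^(-12t) = 6·t^2·e^(-12t)

Final answer: 6·t^2·e^(-12t)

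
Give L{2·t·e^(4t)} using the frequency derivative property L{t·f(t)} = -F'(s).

L{e^(4t)} = 1/(s-4). By frequency derivative: L{t·e^(4t)} = -d/ds[1/(s-4)] = -(-1)/(s-4)² = 1/(s-4)². Then L{2·t·e^(4t)} = 2·1/(s-4)² = 2/(s-4)²

Final answer: 2/(s-4)²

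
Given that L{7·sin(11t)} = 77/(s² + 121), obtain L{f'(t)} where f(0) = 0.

L{f'(t)} = s·F(s) - f(0) = s·77/(s² + 121) - 0 = 77s/(s² + 121)

Final answer: 77s/(s² + 121)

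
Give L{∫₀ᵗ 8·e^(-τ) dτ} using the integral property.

L{∫₀ᵗ f(τ)dτ} = F(s)/s with F(s) = 8/(s+1), so L{∫₀ᵗ 8·e^(-τ) dτ} = 8/(s(s+1))

Final answer: 8/(s(s+1))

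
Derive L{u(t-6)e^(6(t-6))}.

u(t-a)f(t-a) with f(t)=e^(6t). L{e^(6t)} = 1/(s-6). By time shift: e^(-6s)/(s-6)

Final answer: e^(-6s)/(s-6)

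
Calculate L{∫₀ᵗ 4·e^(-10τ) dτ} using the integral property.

L{∫₀ᵗ f(τ)dτ} = F(s)/s with F(s) = 4/(s+10), so L{∫₀ᵗ 4·e^(-10τ) dτ} = 4/(s(s+10))

Final answer: 4/(s(s+10))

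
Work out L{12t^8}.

L{t^n} = n!/s^(n+1). So L{12t^8} = 12·8!/s^9 = 483840/s^9

Final answer: 483840/s^9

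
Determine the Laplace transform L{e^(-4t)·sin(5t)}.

L{e^(at)·sin(ωt)} = ω/((s-a)² + ω²), so L{e^(-4t)·sin(5t)} = 5/((s+4)² + 25)

Final answer: 5/((s+4)² + 25)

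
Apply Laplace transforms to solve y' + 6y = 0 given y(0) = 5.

L{y'} + 6L{y} = 0. sY - 5 + 6Y = 0. Y(s+6) = 5. Y = 5/(s+6)

Final answer: y(t) = 5e^(-6t)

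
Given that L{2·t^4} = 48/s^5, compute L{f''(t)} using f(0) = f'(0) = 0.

L{f''(t)} = s²F(s) - sf(0) - f'(0) = s²·48/s^5 - 0 - 0 = 48/s^3

Final answer: 48/s^3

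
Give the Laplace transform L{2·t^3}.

L{t^n} = n!/s^(n+1), so L{t^3} = 6/s^4. Then L{2·t^3} = 2·6/s^4 = 12/s^4

Final answer: 12/s^4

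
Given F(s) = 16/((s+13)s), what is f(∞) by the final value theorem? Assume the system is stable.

f(∞) = lim_{s→0} sF(s) = lim_{s→0} 16/(s+13) = 16/13

Final answer: 16/13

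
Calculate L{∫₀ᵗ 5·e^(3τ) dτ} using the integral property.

L{∫₀ᵗ f(τ)dτ} = F(s)/s with F(s) = 5/(s-3), so L{∫₀ᵗ 5·e^(3τ) dτ} = 5/(s(s-3))

Final answer: 5/(s(s-3))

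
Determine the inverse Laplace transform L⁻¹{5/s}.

L⁻¹{c/s} = c, so L⁻¹{5/s} = 5

Final answer: 5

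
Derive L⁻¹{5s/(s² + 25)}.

This is the form c·s/(s² + a²) with a = 5, c = 5. L⁻¹ = 5·cos(5t)

Final answer: 5·cos(5t)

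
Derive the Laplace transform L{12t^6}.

L{12t^6} = 12 · L{t^6} = 12 · 720/s^7 = 8640/s^7

Final answer: 8640/s^7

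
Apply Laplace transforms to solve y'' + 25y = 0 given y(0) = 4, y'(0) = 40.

L{y''} + 25L{y} = 0. s²Y - 4s - 40 + 25Y = 0. Y(s² + 25) = 4s + 40. Y = (4s + 40)/(s² + 25). Inverting: y(t) = 4cos(5t) + 8sin(5t)

Final answer: y(t) = 4cos(5t) + 8sin(5t)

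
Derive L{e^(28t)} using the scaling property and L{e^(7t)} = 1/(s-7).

Using L{f(at)} = (1/a)F(s/a) with a=4 and f(t) = e^(7t): L{e^(28t)} = (1/4) · 1/((s/4)-7) = (1/4) · 4/(s-28) = 1/(s-28)

Final answer: 1/(s-28)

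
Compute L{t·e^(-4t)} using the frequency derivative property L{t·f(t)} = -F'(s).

L{e^(-4t)} = 1/(s+4). By frequency derivative: L{t·e^(-4t)} = -d/ds[1/(s+4)] = -(-1)/(s+4)² = 1/(s+4)²

Final answer: 1/(s+4)²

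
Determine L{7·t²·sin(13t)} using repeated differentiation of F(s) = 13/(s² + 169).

F(s) = 13/(s² + 169). F'(s) = -26s/(s² + 169)². F''(s) = -26(169 - 3s²)/(s² + 169)³ = (78s² - 4394)/(s² + 169)³. So L{t²·sin(13t)} = (-1)² F''(s) = (78s² - 4394)/(s² + 169)³. Then L{7·t²·sin(13t)} = 7·(78s² - 4394)/(s² + 169)³ = (546s² - 30758)/(s² + 169)³

Final answer: (546s² - 30758)/(s² + 169)³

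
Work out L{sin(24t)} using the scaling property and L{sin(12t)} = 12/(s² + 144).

Using L{f(at)} = (1/a)F(s/a) with a=2: L{sin(24t)} = (1/2) · 12/((s/2)² + 144) = (1/2) · 12·4/(s² + 576) = 24/(s² + 576)

Final answer: 24/(s² + 576)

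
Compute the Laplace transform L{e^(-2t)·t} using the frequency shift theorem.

L{e^(at)·t^n} = n!/(s-a)^(n+1), so L{e^(-2t)·t} = 1/(s+2)^2

Final answer: 1/(s+2)^2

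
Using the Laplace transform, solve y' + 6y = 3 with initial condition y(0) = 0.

sY + 6Y = 3/s. Y = 3/(s(s+6)). Partial fractions: Y = 1/2/s - 1/2/(s+6)

Final answer: y(t) = 1/2(1 - e^(-6t))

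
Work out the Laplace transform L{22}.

L{22} = 22 · L{1} = 22/s

Final answer: 22/s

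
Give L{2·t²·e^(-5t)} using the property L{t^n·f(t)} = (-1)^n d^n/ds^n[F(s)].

L{e^(-5t)} = 1/(s+5). d/ds[1/(s+5)] = -1/(s+5)². d²/ds²[1/(s+5)] = 2/(s+5)³. So L{t²·e^(-5t)} = (-1)² · 2/(s+5)³ = 2/(s+5)³. Then L{2·t²·e^(-5t)} = 2·2/(s+5)³ = 4/(s+5)³

Final answer: 4/(s+5)³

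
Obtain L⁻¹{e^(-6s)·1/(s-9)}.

L⁻¹{1/(s-9)} = e^(9t). By the time shift theorem, L⁻¹{e^(-as)F(s)} = u(t-a)f(t-a) with a=6, so L⁻¹{e^(-6s)·1/(s-9)} = u(t-6)·e^(9(t-6))

Final answer: u(t-6)·e^(9(t-6))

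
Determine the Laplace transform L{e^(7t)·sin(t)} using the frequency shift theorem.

Frequency shift: L{e^(at)f(t)} = F(s-a). L{e^(7t)·sin(t)} = 1/((s-7)² + 1)

Final answer: 1/((s-7)² + 1)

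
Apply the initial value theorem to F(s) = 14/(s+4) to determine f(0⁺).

f(0⁺) = lim_{s→∞} s·14/(s+4) = lim_{s→∞} 14s/(s+4) = 14

Final answer: 14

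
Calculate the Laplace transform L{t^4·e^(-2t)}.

L{t^n·e^(at)} = n!/(s-a)^(n+1), so L{t^4·e^(-2t)} = 24/(s+2)^5

Final answer: 24/(s+2)^5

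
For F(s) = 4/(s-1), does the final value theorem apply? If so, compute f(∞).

sF(s) = 4s/(s-1) has a pole at s = 1 in the right half-plane. Theorem does NOT apply (unstable system; f(t) = 4·e^t grows without bound).

Final answer: Not applicable (unstable)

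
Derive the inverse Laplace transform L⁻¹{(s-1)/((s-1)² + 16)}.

Using frequency shift, L⁻¹{(s-1)/((s-1)² + 16)} = e^t·cos(4t)

Final answer: e^t·cos(4t)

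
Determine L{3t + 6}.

L{3t + 6} = 3·L{t} + 6·L{1} = 3/s² + 6/s

Final answer: 3/s² + 6/s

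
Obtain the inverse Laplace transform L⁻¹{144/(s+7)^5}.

L⁻¹{n!/(s-a)^(n+1)} = t^n·e^(at) with n=4, a=-7. So L⁻¹{24/(s+7)^5} = t^4·e^(-7t), and L⁻¹{144/(s+7)^5} = (144/24)·t^4·e^(-7t) = 6·t^4·e^(-7t)

Final answer: 6·t^4·e^(-7t)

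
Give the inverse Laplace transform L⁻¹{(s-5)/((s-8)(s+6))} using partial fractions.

Using partial fractions, f(t) = (3e^(8t) + 11e^(-6t))/14

Final answer: (3e^(8t) + 11e^(-6t))/14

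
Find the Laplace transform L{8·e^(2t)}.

L{e^(at)} = 1/(s-a), so L{e^(2t)} = 1/(s-2). Then L{8·e^(2t)} = 8/(s-2)

Final answer: 8/(s-2)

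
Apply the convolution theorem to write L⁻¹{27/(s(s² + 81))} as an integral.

27/(s(s² + 81)) = (1/s)·(27/(s² + 81)) = L{1}·L{3·sin(9t)}. So f(t) = 1*(3·sin(9t)) = ∫₀ᵗ 3·sin(9τ) dτ

Final answer: ∫₀ᵗ 3·sin(9τ) dτ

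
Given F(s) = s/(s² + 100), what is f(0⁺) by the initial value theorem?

f(0⁺) = lim_{s→∞} s·s/(s² + 100) = lim_{s→∞} s²/(s² + 100) = 1

Final answer: 1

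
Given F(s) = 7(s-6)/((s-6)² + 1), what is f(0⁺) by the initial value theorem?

f(0⁺) = lim_{s→∞} sF(s) = lim_{s→∞} 7s(s-6)/((s-6)² + 1) = 7

Final answer: 7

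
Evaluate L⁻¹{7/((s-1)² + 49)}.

Form: b/((s-a)² + b²) → e^(at)sin(bt). With a=1, b=7

Final answer: e^t·sin(7t)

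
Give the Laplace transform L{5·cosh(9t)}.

L{cosh(ωt)} = s/(s² - ω²), so L{cosh(9t)} = s/(s² - 81). Then L{5·cosh(9t)} = 5·s/(s² - 81) = 5s/(s² - 81)

Final answer: 5s/(s² - 81)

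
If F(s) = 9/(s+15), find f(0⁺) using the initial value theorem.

f(0⁺) = lim_{s→∞} s·9/(s+15) = lim_{s→∞} 9s/(s+15) = 9

Final answer: 9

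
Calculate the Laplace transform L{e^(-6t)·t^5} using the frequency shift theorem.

L{e^(at)·t^n} = n!/(s-a)^(n+1), so L{e^(-6t)·t^5} = 120/(s+6)^6

Final answer: 120/(s+6)^6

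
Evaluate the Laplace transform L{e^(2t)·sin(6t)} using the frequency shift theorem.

Frequency shift: L{e^(at)f(t)} = F(s-a). L{e^(2t)·sin(6t)} = 6/((s-2)² + 36)

Final answer: 6/((s-2)² + 36)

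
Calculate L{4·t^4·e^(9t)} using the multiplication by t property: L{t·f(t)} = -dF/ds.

Using L{t^n·e^(at)} = n!/(s-a)^(n+1), L{t^4·e^(9t)} = 24/(s-9)^5, so L{4·t^4·e^(9t)} = 4·24/(s-9)^5 = 96/(s-9)^5

Final answer: 96/(s-9)^5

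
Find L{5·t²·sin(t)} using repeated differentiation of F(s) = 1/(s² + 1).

F(s) = 1/(s² + 1). F'(s) = -2s/(s² + 1)². F''(s) = -2(1 - 3s²)/(s² + 1)³ = (6s² - 2)/(s² + 1)³. So L{t²·sin(t)} = (-1)² F''(s) = (6s² - 2)/(s² + 1)³. Then L{5·t²·sin(t)} = 5·(6s² - 2)/(s² + 1)³ = (30s² - 10)/(s² + 1)³

Final answer: (30s² - 10)/(s² + 1)³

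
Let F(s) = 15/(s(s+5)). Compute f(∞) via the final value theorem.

f(∞) = lim_{s→0} s·15/(s(s+5)) = lim_{s→0} 15/(s+5) = 15/5 = 3

Final answer: 3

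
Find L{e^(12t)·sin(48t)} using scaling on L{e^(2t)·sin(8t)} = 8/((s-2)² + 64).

Scaling with a=6: L{e^(12t)·sin(48t)} = (1/6) · 8/((s/6-2)² + 64). Simplifying: 48/((s-12)² + 2304)

Final answer: 48/((s-12)² + 2304)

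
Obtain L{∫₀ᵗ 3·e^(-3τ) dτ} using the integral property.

L{∫₀ᵗ f(τ)dτ} = F(s)/s with F(s) = 3/(s+3), so L{∫₀ᵗ 3·e^(-3τ) dτ} = 3/(s(s+3))

Final answer: 3/(s(s+3))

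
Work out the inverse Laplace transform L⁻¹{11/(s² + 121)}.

L⁻¹{11/(s² + 121)} = sin(11t)

Final answer: sin(11t)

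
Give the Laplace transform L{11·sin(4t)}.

L{sin(ωt)} = ω/(s² + ω²), so L{sin(4t)} = 4/(s² + 16). Then L{11·sin(4t)} = 11·4/(s² + 16) = 44/(s² + 16)

Final answer: 44/(s² + 16)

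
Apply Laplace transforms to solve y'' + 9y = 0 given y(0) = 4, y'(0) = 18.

L{y''} + 9L{y} = 0. s²Y - 4s - 18 + 9Y = 0. Y(s² + 9) = 4s + 18. Y = (4s + 18)/(s² + 9). Inverting: y(t) = 4cos(3t) + 6sin(3t)

Final answer: y(t) = 4cos(3t) + 6sin(3t)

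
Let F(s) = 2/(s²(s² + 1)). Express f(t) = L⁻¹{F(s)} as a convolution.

2/(s²(s² + 1)) = (1/s²)·(2/(s² + 1)) = L{t}·L{2·sin(t)}. So f(t) = t*(2·sin(t)) = ∫₀ᵗ 2τ·sin((t-τ)) dτ

Final answer: ∫₀ᵗ 2τ·sin((t-τ)) dτ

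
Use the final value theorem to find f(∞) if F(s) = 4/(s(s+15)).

f(∞) = lim_{s→0} s·4/(s(s+15)) = lim_{s→0} 4/(s+15) = 4/15 = 4/15

Final answer: 4/15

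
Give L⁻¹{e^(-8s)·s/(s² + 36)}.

L⁻¹{s/(s² + 36)} = cos(6t). By the time shift theorem, L⁻¹{e^(-as)F(s)} = u(t-a)f(t-a) with a=8, so L⁻¹{e^(-8s)·s/(s² + 36)} = u(t-8)·cos(6(t-8))

Final answer: u(t-8)·cos(6(t-8))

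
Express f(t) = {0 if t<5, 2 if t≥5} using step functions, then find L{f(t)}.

f(t) = 2·u(t-5). L{u(t-5)} = e^(-5s)/s, so L{f(t)} = 2·e^(-5s)/s

Final answer: 2·e^(-5s)/s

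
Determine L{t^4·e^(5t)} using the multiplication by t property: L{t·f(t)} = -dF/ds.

Using L{t^n·e^(at)} = n!/(s-a)^(n+1), L{t^4·e^(5t)} = 24/(s-5)^5

Final answer: 24/(s-5)^5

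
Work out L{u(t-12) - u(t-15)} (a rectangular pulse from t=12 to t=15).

L{u(t-a)} = e^(-as)/s. L{u(t-12) - u(t-15)} = (e^(-12s) - e^(-15s))/s

Final answer: (e^(-12s) - e^(-15s))/s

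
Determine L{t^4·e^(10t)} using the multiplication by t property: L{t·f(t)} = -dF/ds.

Using L{t^n·e^(at)} = n!/(s-a)^(n+1), L{t^4·e^(10t)} = 24/(s-10)^5

Final answer: 24/(s-10)^5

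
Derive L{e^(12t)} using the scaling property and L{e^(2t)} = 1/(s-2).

Using L{f(at)} = (1/a)F(s/a) with a=6 and f(t) = e^(2t): L{e^(12t)} = (1/6) · 1/((s/6)-2) = (1/6) · 6/(s-12) = 1/(s-12)

Final answer: 1/(s-12)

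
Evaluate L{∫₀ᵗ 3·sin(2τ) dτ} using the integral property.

L{∫₀ᵗ f(τ)dτ} = F(s)/s with F(s) = 6/(s² + 4), so the result is (6/(s² + 4))/s = 6/(s(s² + 4))

Final answer: 6/(s(s² + 4))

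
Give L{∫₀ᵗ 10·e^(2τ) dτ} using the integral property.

L{∫₀ᵗ f(τ)dτ} = F(s)/s with F(s) = 10/(s-2), so L{∫₀ᵗ 10·e^(2τ) dτ} = 10/(s(s-2))

Final answer: 10/(s(s-2))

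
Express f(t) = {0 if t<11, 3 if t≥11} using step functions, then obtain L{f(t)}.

f(t) = 3·u(t-11). L{u(t-11)} = e^(-11s)/s, so L{f(t)} = 3·e^(-11s)/s

Final answer: 3·e^(-11s)/s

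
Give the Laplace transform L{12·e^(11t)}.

L{e^(at)} = 1/(s-a), so L{e^(11t)} = 1/(s-11). Then L{12·e^(11t)} = 12/(s-11)

Final answer: 12/(s-11)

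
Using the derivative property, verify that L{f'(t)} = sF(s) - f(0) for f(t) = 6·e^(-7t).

f'(t) = -42e^(-7t). Direct: L{f'(t)} = -42/(s+7). Property: s·6/(s+7) - 6 = (6s - 6(s+7))/(s+7) = -42/(s+7). ✓

Final answer: -42/(s+7)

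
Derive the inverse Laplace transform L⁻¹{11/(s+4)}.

L⁻¹{1/(s-a)} = e^(at), so L⁻¹{1/(s+4)} = e^(-4t), and L⁻¹{11/(s+4)} = 11·e^(-4t)

Final answer: 11·e^(-4t)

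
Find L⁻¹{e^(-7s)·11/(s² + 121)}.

L⁻¹{11/(s² + 121)} = sin(11t). By the time shift theorem, L⁻¹{e^(-as)F(s)} = u(t-a)f(t-a) with a=7, so L⁻¹{e^(-7s)·11/(s² + 121)} = u(t-7)·sin(11(t-7))

Final answer: u(t-7)·sin(11(t-7))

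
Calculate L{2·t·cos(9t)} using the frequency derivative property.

L{cos(9t)} = s/(s² + 81). Derivative: d/ds[s/(s² + 81)] = [(s² + 81) - s·2s]/(s² + 81)² = (81 - s²)/(s² + 81)². So L{t·cos(9t)} = -F'(s) = (s² - 81)/(s² + 81)². Then L{2·t·cos(9t)} = 2·(s² - 81)/(s² + 81)²

Final answer: 2·(s² - 81)/(s² + 81)²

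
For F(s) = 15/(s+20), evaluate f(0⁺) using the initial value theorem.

f(0⁺) = lim_{s→∞} s·15/(s+20) = lim_{s→∞} 15s/(s+20) = 15

Final answer: 15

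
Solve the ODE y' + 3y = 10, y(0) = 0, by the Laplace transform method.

sY + 3Y = 10/s. Y = 10/(s(s+3)). Partial fractions: Y = 10/3/s - 10/3/(s+3)

Final answer: y(t) = 10/3(1 - e^(-3t))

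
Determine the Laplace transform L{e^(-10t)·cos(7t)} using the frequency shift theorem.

Frequency shift: L{e^(at)f(t)} = F(s-a). L{e^(-10t)·cos(7t)} = (s+10)/((s+10)² + 49)

Final answer: (s+10)/((s+10)² + 49)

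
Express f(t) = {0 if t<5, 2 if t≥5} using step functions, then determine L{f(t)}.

f(t) = 2·u(t-5). L{u(t-5)} = e^(-5s)/s, so L{f(t)} = 2·e^(-5s)/s

Final answer: 2·e^(-5s)/s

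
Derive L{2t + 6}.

L{2t + 6} = 2·L{t} + 6·L{1} = 2/s² + 6/s

Final answer: 2/s² + 6/s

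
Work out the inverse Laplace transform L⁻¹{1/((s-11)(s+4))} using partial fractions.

Decompose: A/(s-11) + B/(s+4). A = 1/15, B = -1/15. f(t) = (e^(11t) - e^(-4t))/15

Final answer: (e^(11t) - e^(-4t))/15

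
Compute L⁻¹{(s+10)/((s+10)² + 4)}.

Using frequency shift: L⁻¹{(s-a)/((s-a)² + b²)} = e^(at)cos(bt). Here a=-10, b=2

Final answer: e^(-10t)·cos(2t)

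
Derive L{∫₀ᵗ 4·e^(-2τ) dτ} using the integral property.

L{∫₀ᵗ f(τ)dτ} = F(s)/s with F(s) = 4/(s+2), so L{∫₀ᵗ 4·e^(-2τ) dτ} = 4/(s(s+2))

Final answer: 4/(s(s+2))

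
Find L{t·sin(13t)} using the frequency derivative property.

L{sin(13t)} = 13/(s² + 169). By L{t·f(t)} = -F'(s): -d/ds[13/(s² + 169)] = -(13)·(-2s)/(s² + 169)² = 26s/(s² + 169)²

Final answer: 26s/(s² + 169)²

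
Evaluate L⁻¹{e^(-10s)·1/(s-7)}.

L⁻¹{1/(s-7)} = e^(7t). By the time shift theorem, L⁻¹{e^(-as)F(s)} = u(t-a)f(t-a) with a=10, so L⁻¹{e^(-10s)·1/(s-7)} = u(t-10)·e^(7(t-10))

Final answer: u(t-10)·e^(7(t-10))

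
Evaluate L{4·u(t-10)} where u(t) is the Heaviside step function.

L{u(t-a)} = e^(-as)/s. Here a=10, so L{u(t-10)} = e^(-10s)/s, and L{4·u(t-10)} = 4·e^(-10s)/s

Final answer: 4·e^(-10s)/s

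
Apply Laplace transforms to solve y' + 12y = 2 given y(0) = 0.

sY + 12Y = 2/s. Y = 2/(s(s+12)). Partial fractions: Y = 1/6/s - 1/6/(s+12)

Final answer: y(t) = 1/6(1 - e^(-12t))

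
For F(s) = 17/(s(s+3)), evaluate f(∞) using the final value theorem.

f(∞) = lim_{s→0} s·17/(s(s+3)) = lim_{s→0} 17/(s+3) = 17/3 = 17/3

Final answer: 17/3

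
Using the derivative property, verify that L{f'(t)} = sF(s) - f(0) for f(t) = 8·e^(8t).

f'(t) = 64e^(8t). Direct: L{f'(t)} = 64/(s-8). Property: s·8/(s-8) - 8 = (8s - 8(s-8))/(s-8) = 64/(s-8). ✓

Final answer: 64/(s-8)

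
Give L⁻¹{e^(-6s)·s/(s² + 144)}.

L⁻¹{s/(s² + 144)} = cos(12t). By the time shift theorem, L⁻¹{e^(-as)F(s)} = u(t-a)f(t-a) with a=6, so L⁻¹{e^(-6s)·s/(s² + 144)} = u(t-6)·cos(12(t-6))

Final answer: u(t-6)·cos(12(t-6))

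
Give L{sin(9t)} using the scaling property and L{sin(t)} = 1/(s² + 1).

Using L{f(at)} = (1/a)F(s/a) with a=9: L{sin(9t)} = (1/9) · 1/((s/9)² + 1) = (1/9) · 1·81/(s² + 81) = 9/(s² + 81)

Final answer: 9/(s² + 81)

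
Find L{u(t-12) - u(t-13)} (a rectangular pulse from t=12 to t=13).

L{u(t-a)} = e^(-as)/s. L{u(t-12) - u(t-13)} = (e^(-12s) - e^(-13s))/s

Final answer: (e^(-12s) - e^(-13s))/s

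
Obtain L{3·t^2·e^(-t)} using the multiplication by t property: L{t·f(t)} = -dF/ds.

Using L{t^n·e^(at)} = n!/(s-a)^(n+1), L{t^2·e^(-t)} = 2/(s+1)^3, so L{3·t^2·e^(-t)} = 3·2/(s+1)^3 = 6/(s+1)^3

Final answer: 6/(s+1)^3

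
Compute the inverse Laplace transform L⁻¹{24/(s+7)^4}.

L⁻¹{n!/(s-a)^(n+1)} = t^n·e^(at) with n=3, a=-7. So L⁻¹{6/(s+7)^4} = t^3·e^(-7t), and L⁻¹{24/(s+7)^4} = (24/6)·t^3·e^(-7t) = 4·t^3·e^(-7t)

Final answer: 4·t^3·e^(-7t)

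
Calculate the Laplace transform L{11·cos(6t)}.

L{cos(ωt)} = s/(s² + ω²), so L{cos(6t)} = s/(s² + 36). Then L{11·cos(6t)} = 11·s/(s² + 36) = 11s/(s² + 36)

Final answer: 11s/(s² + 36)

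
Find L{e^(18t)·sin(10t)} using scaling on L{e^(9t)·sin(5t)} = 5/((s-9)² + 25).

Scaling with a=2: L{e^(18t)·sin(10t)} = (1/2) · 5/((s/2-9)² + 25). Simplifying: 10/((s-18)² + 100)

Final answer: 10/((s-18)² + 100)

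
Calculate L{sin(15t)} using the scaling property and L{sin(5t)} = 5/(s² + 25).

Using L{f(at)} = (1/a)F(s/a) with a=3: L{sin(15t)} = (1/3) · 5/((s/3)² + 25) = (1/3) · 5·9/(s² + 225) = 15/(s² + 225)

Final answer: 15/(s² + 225)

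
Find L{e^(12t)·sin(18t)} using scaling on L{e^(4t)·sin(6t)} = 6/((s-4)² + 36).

Scaling with a=3: L{e^(12t)·sin(18t)} = (1/3) · 6/((s/3-4)² + 36). Simplifying: 18/((s-12)² + 324)

Final answer: 18/((s-12)² + 324)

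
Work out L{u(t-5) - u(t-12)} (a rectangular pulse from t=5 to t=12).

L{u(t-a)} = e^(-as)/s. L{u(t-5) - u(t-12)} = (e^(-5s) - e^(-12s))/s

Final answer: (e^(-5s) - e^(-12s))/s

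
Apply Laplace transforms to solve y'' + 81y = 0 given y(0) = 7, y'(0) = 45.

L{y''} + 81L{y} = 0. s²Y - 7s - 45 + 81Y = 0. Y(s² + 81) = 7s + 45. Y = (7s + 45)/(s² + 81). Inverting: y(t) = 7cos(9t) + 5sin(9t)

Final answer: y(t) = 7cos(9t) + 5sin(9t)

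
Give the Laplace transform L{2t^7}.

L{2t^7} = 2 · L{t^7} = 2 · 5040/s^8 = 10080/s^8

Final answer: 10080/s^8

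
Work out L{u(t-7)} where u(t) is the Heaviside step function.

L{u(t-a)} = e^(-as)/s. Here a=7, so L{u(t-7)} = e^(-7s)/s

Final answer: e^(-7s)/s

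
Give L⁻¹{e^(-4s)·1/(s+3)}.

L⁻¹{1/(s+3)} = e^(-3t). By the time shift theorem, L⁻¹{e^(-as)F(s)} = u(t-a)f(t-a) with a=4, so L⁻¹{e^(-4s)·1/(s+3)} = u(t-4)·e^(-3(t-4))

Final answer: u(t-4)·e^(-3(t-4))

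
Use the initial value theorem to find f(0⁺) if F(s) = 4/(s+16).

f(0⁺) = lim_{s→∞} s·4/(s+16) = lim_{s→∞} 4s/(s+16) = 4

Final answer: 4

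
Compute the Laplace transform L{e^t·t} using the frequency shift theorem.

L{e^(at)·t^n} = n!/(s-a)^(n+1), so L{e^t·t} = 1/(s-1)^2

Final answer: 1/(s-1)^2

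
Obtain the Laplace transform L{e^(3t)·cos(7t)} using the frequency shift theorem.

Frequency shift: L{e^(at)f(t)} = F(s-a). L{e^(3t)·cos(7t)} = (s-3)/((s-3)² + 49)

Final answer: (s-3)/((s-3)² + 49)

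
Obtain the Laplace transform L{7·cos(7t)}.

L{cos(ωt)} = s/(s² + ω²), so L{cos(7t)} = s/(s² + 49). Then L{7·cos(7t)} = 7·s/(s² + 49) = 7s/(s² + 49)

Final answer: 7s/(s² + 49)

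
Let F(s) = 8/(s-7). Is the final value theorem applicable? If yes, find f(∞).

sF(s) = 8s/(s-7) has a pole at s = 7 in the right half-plane. Theorem does NOT apply (unstable system; f(t) = 8·e^(7t) grows without bound).

Final answer: Not applicable (unstable)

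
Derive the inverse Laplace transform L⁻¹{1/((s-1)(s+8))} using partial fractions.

Decompose: A/(s-1) + B/(s+8). A = 1/9, B = -1/9. f(t) = (e^t - e^(-8t))/9

Final answer: (e^t - e^(-8t))/9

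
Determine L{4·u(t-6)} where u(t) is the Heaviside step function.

L{u(t-a)} = e^(-as)/s. Here a=6, so L{u(t-6)} = e^(-6s)/s, and L{4·u(t-6)} = 4·e^(-6s)/s

Final answer: 4·e^(-6s)/s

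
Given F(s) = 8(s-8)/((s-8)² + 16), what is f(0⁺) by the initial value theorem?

f(0⁺) = lim_{s→∞} sF(s) = lim_{s→∞} 8s(s-8)/((s-8)² + 16) = 8

Final answer: 8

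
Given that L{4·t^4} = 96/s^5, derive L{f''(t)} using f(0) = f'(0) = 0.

L{f''(t)} = s²F(s) - sf(0) - f'(0) = s²·96/s^5 - 0 - 0 = 96/s^3

Final answer: 96/s^3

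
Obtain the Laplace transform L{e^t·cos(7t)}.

L{e^(at)·cos(ωt)} = (s-a)/((s-a)² + ω²), so L{e^t·cos(7t)} = (s-1)/((s-1)² + 49)

Final answer: (s-1)/((s-1)² + 49)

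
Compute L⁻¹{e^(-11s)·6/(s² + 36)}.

L⁻¹{6/(s² + 36)} = sin(6t). By the time shift theorem, L⁻¹{e^(-as)F(s)} = u(t-a)f(t-a) with a=11, so L⁻¹{e^(-11s)·6/(s² + 36)} = u(t-11)·sin(6(t-11))

Final answer: u(t-11)·sin(6(t-11))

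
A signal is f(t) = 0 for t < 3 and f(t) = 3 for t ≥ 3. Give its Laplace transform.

f(t) = 3·u(t-3). L{u(t-3)} = e^(-3s)/s, so L{f(t)} = 3·e^(-3s)/s

Final answer: 3·e^(-3s)/s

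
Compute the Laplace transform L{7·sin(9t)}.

L{sin(ωt)} = ω/(s² + ω²), so L{sin(9t)} = 9/(s² + 81). Then L{7·sin(9t)} = 7·9/(s² + 81) = 63/(s² + 81)

Final answer: 63/(s² + 81)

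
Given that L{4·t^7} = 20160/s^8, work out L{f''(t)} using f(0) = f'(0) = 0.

L{f''(t)} = s²F(s) - sf(0) - f'(0) = s²·20160/s^8 - 0 - 0 = 20160/s^6

Final answer: 20160/s^6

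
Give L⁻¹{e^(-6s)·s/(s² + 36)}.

L⁻¹{s/(s² + 36)} = cos(6t). By the time shift theorem, L⁻¹{e^(-as)F(s)} = u(t-a)f(t-a) with a=6, so L⁻¹{e^(-6s)·s/(s² + 36)} = u(t-6)·cos(6(t-6))

Final answer: u(t-6)·cos(6(t-6))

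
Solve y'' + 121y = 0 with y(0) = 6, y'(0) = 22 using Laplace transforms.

L{y''} + 121L{y} = 0. s²Y - 6s - 22 + 121Y = 0. Y(s² + 121) = 6s + 22. Y = (6s + 22)/(s² + 121). Inverting: y(t) = 6cos(11t) + 2sin(11t)

Final answer: y(t) = 6cos(11t) + 2sin(11t)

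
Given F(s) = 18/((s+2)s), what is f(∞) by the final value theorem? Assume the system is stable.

f(∞) = lim_{s→0} sF(s) = lim_{s→0} 18/(s+2) = 9

Final answer: 9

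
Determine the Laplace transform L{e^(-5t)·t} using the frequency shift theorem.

L{e^(at)·t^n} = n!/(s-a)^(n+1), so L{e^(-5t)·t} = 1/(s+5)^2

Final answer: 1/(s+5)^2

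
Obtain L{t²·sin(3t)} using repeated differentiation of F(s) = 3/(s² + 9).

F(s) = 3/(s² + 9). F'(s) = -6s/(s² + 9)². F''(s) = -6(9 - 3s²)/(s² + 9)³ = (18s² - 54)/(s² + 9)³. So L{t²·sin(3t)} = (-1)² F''(s) = (18s² - 54)/(s² + 9)³

Final answer: (18s² - 54)/(s² + 9)³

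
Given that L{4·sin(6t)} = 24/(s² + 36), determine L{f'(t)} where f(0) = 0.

L{f'(t)} = s·F(s) - f(0) = s·24/(s² + 36) - 0 = 24s/(s² + 36)

Final answer: 24s/(s² + 36)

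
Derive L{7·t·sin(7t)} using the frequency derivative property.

L{sin(7t)} = 7/(s² + 49). By L{t·f(t)} = -F'(s): -d/ds[7/(s² + 49)] = -(7)·(-2s)/(s² + 49)² = 14s/(s² + 49)². Then L{7·t·sin(7t)} = 7·14s/(s² + 49)² = 98s/(s² + 49)²

Final answer: 98s/(s² + 49)²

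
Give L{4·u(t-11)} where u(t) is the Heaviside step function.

L{u(t-a)} = e^(-as)/s. Here a=11, so L{u(t-11)} = e^(-11s)/s, and L{4·u(t-11)} = 4·e^(-11s)/s

Final answer: 4·e^(-11s)/s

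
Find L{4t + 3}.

L{4t + 3} = 4·L{t} + 3·L{1} = 4/s² + 3/s

Final answer: 4/s² + 3/s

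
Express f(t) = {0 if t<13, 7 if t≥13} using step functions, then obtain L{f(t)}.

f(t) = 7·u(t-13). L{u(t-13)} = e^(-13s)/s, so L{f(t)} = 7·e^(-13s)/s

Final answer: 7·e^(-13s)/s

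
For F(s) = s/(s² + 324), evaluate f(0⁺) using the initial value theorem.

f(0⁺) = lim_{s→∞} s·s/(s² + 324) = lim_{s→∞} s²/(s² + 324) = 1

Final answer: 1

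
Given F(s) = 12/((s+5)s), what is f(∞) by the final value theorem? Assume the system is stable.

f(∞) = lim_{s→0} sF(s) = lim_{s→0} 12/(s+5) = 12/5

Final answer: 12/5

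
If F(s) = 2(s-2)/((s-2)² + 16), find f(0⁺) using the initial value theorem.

f(0⁺) = lim_{s→∞} sF(s) = lim_{s→∞} 2s(s-2)/((s-2)² + 16) = 2

Final answer: 2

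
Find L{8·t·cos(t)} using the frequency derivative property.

L{cos(t)} = s/(s² + 1). Derivative: d/ds[s/(s² + 1)] = [(s² + 1) - s·2s]/(s² + 1)² = (1 - s²)/(s² + 1)². So L{t·cos(t)} = -F'(s) = (s² - 1)/(s² + 1)². Then L{8·t·cos(t)} = 8·(s² - 1)/(s² + 1)²

Final answer: 8·(s² - 1)/(s² + 1)²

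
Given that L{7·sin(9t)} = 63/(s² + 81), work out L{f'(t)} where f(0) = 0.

L{f'(t)} = s·F(s) - f(0) = s·63/(s² + 81) - 0 = 63s/(s² + 81)

Final answer: 63s/(s² + 81)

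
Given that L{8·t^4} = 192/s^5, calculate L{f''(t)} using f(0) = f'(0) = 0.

L{f''(t)} = s²F(s) - sf(0) - f'(0) = s²·192/s^5 - 0 - 0 = 192/s^3

Final answer: 192/s^3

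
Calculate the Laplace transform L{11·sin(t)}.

L{sin(ωt)} = ω/(s² + ω²), so L{sin(t)} = 1/(s² + 1). Then L{11·sin(t)} = 11·1/(s² + 1) = 11/(s² + 1)

Final answer: 11/(s² + 1)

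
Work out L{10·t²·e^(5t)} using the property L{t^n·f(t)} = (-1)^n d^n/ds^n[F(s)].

L{e^(5t)} = 1/(s-5). d/ds[1/(s-5)] = -1/(s-5)². d²/ds²[1/(s-5)] = 2/(s-5)³. So L{t²·e^(5t)} = (-1)² · 2/(s-5)³ = 2/(s-5)³. Then L{10·t²·e^(5t)} = 10·2/(s-5)³ = 20/(s-5)³

Final answer: 20/(s-5)³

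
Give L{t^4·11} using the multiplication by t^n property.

L{11} = 11/s. d^1/ds^1[1/s] = -1/s². d^2/ds^2[1/s] = 2/s^3. d^3/ds^3[1/s] = -6/s^4. d^4/ds^4[1/s] = 24/s^5. So L{t^4} = (-1)^{4}·24/s^5 = 24/s^5. Then L{t^4·11} = 11·24/s^5 = 264/s^5

Final answer: 264/s^5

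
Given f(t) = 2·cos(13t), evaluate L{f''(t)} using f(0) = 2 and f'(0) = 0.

F(s) = 2s/(s² + 169). L{f''(t)} = s²F(s) - sf(0) - f'(0) = 2s³/(s² + 169) - 2s = (2s³ - 2s(s² + 169))/(s² + 169) = -338s/(s² + 169)

Final answer: -338s/(s² + 169)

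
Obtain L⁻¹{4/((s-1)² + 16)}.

Form: b/((s-a)² + b²) → e^(at)sin(bt). With a=1, b=4

Final answer: e^t·sin(4t)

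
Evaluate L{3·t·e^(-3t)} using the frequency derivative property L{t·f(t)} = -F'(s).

L{e^(-3t)} = 1/(s+3). By frequency derivative: L{t·e^(-3t)} = -d/ds[1/(s+3)] = -(-1)/(s+3)² = 1/(s+3)². Then L{3·t·e^(-3t)} = 3·1/(s+3)² = 3/(s+3)²

Final answer: 3/(s+3)²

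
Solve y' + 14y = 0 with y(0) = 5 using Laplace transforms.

L{y'} + 14L{y} = 0. sY - 5 + 14Y = 0. Y(s+14) = 5. Y = 5/(s+14)

Final answer: y(t) = 5e^(-14t)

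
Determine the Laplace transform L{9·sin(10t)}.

L{sin(ωt)} = ω/(s² + ω²), so L{sin(10t)} = 10/(s² + 100). Then L{9·sin(10t)} = 9·10/(s² + 100) = 90/(s² + 100)

Final answer: 90/(s² + 100)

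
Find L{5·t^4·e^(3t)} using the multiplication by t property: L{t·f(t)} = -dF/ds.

Using L{t^n·e^(at)} = n!/(s-a)^(n+1), L{t^4·e^(3t)} = 24/(s-3)^5, so L{5·t^4·e^(3t)} = 5·24/(s-3)^5 = 120/(s-3)^5

Final answer: 120/(s-3)^5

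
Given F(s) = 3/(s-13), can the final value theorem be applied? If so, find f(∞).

sF(s) = 3s/(s-13) has a pole at s = 13 in the right half-plane. Theorem does NOT apply (unstable system; f(t) = 3·e^(13t) grows without bound).

Final answer: Not applicable (unstable)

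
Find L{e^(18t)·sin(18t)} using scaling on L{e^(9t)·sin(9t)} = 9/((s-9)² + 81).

Scaling with a=2: L{e^(18t)·sin(18t)} = (1/2) · 9/((s/2-9)² + 81). Simplifying: 18/((s-18)² + 324)

Final answer: 18/((s-18)² + 324)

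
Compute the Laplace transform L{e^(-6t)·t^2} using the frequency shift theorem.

L{e^(at)·t^n} = n!/(s-a)^(n+1), so L{e^(-6t)·t^2} = 2/(s+6)^3

Final answer: 2/(s+6)^3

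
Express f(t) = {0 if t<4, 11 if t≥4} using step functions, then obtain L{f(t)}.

f(t) = 11·u(t-4). L{u(t-4)} = e^(-4s)/s, so L{f(t)} = 11·e^(-4s)/s

Final answer: 11·e^(-4s)/s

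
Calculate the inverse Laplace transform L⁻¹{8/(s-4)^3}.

L⁻¹{n!/(s-a)^(n+1)} = t^n·e^(at) with n=2, a=4. So L⁻¹{2/(s-4)^3} = t^2·e^(4t), and L⁻¹{8/(s-4)^3} = (8/2)·t^2·e^(4t) = 4·t^2·e^(4t)

Final answer: 4·t^2·e^(4t)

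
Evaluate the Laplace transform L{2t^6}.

L{2t^6} = 2 · L{t^6} = 2 · 720/s^7 = 1440/s^7

Final answer: 1440/s^7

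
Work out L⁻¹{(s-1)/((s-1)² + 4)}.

Using frequency shift: L⁻¹{(s-a)/((s-a)² + b²)} = e^(at)cos(bt). Here a=1, b=2

Final answer: e^t·cos(2t)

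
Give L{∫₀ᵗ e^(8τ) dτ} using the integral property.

L{∫₀ᵗ f(τ)dτ} = F(s)/s with F(s) = 1/(s-8), so L{∫₀ᵗ e^(8τ) dτ} = 1/(s(s-8))

Final answer: 1/(s(s-8))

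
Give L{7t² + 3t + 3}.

L{7t² + 3t + 3} = 7·2/s³ + 3/s² + 3/s = 14/s³ + 3/s² + 3/s

Final answer: 14/s³ + 3/s² + 3/s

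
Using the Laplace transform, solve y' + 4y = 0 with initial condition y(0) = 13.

L{y'} + 4L{y} = 0. sY - 13 + 4Y = 0. Y(s+4) = 13. Y = 13/(s+4)

Final answer: y(t) = 13e^(-4t)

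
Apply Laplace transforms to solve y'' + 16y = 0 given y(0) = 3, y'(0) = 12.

L{y''} + 16L{y} = 0. s²Y - 3s - 12 + 16Y = 0. Y(s² + 16) = 3s + 12. Y = (3s + 12)/(s² + 16). Inverting: y(t) = 3cos(4t) + 3sin(4t)

Final answer: y(t) = 3cos(4t) + 3sin(4t)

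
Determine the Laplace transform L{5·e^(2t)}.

L{e^(at)} = 1/(s-a), so L{e^(2t)} = 1/(s-2). Then L{5·e^(2t)} = 5/(s-2)

Final answer: 5/(s-2)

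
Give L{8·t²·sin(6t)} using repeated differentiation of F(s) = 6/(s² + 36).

F(s) = 6/(s² + 36). F'(s) = -12s/(s² + 36)². F''(s) = -12(36 - 3s²)/(s² + 36)³ = (36s² - 432)/(s² + 36)³. So L{t²·sin(6t)} = (-1)² F''(s) = (36s² - 432)/(s² + 36)³. Then L{8·t²·sin(6t)} = 8·(36s² - 432)/(s² + 36)³ = (288s² - 3456)/(s² + 36)³

Final answer: (288s² - 3456)/(s² + 36)³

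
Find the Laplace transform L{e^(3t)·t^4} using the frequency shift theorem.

L{e^(at)·t^n} = n!/(s-a)^(n+1), so L{e^(3t)·t^4} = 24/(s-3)^5

Final answer: 24/(s-3)^5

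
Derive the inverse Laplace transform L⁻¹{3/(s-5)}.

L⁻¹{1/(s-a)} = e^(at), so L⁻¹{1/(s-5)} = e^(5t), and L⁻¹{3/(s-5)} = 3·e^(5t)

Final answer: 3·e^(5t)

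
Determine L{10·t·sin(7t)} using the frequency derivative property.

L{sin(7t)} = 7/(s² + 49). By L{t·f(t)} = -F'(s): -d/ds[7/(s² + 49)] = -(7)·(-2s)/(s² + 49)² = 14s/(s² + 49)². Then L{10·t·sin(7t)} = 10·14s/(s² + 49)² = 140s/(s² + 49)²

Final answer: 140s/(s² + 49)²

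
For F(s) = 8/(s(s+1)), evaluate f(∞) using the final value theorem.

f(∞) = lim_{s→0} s·8/(s(s+1)) = lim_{s→0} 8/(s+1) = 8/1 = 8

Final answer: 8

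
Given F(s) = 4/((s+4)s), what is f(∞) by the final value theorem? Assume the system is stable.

f(∞) = lim_{s→0} sF(s) = lim_{s→0} 4/(s+4) = 1

Final answer: 1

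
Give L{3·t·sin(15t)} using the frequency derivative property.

L{sin(15t)} = 15/(s² + 225). By L{t·f(t)} = -F'(s): -d/ds[15/(s² + 225)] = -(15)·(-2s)/(s² + 225)² = 30s/(s² + 225)². Then L{3·t·sin(15t)} = 3·30s/(s² + 225)² = 90s/(s² + 225)²

Final answer: 90s/(s² + 225)²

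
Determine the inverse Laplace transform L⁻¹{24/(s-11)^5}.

L⁻¹{n!/(s-a)^(n+1)} = t^n·e^(at), so L⁻¹{24/(s-11)^5} = t^4·e^(11t)

Final answer: t^4·e^(11t)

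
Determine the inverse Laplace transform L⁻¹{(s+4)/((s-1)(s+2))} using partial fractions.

Using partial fractions, f(t) = (5e^t - 2e^(-2t))/3

Final answer: (5e^t - 2e^(-2t))/3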